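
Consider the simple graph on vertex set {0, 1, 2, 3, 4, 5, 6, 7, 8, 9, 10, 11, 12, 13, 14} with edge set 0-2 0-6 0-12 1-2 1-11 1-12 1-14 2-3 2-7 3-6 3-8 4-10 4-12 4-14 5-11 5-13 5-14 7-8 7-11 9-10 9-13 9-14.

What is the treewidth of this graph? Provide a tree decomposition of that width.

Treewidth 3.
Bags: B1 = {3, 6, 7, 8}  B2 = {2, 3, 6, 7}  B3 = {0, 2, 6, 7}  B4 = {0, 2, 7, 11}  B5 = {0, 1, 2, 11}  B6 = {0, 1, 11, 12}  B7 = {1, 5, 11, 12}  B8 = {1, 5, 12, 14}  B9 = {4, 5, 12, 14}  B10 = {4, 5, 13, 14}  B11 = {4, 9, 13, 14}  B12 = {4, 9, 10, 13}
Tree: B1–B2, B2–B3, B3–B4, B4–B5, B5–B6, B6–B7, B7–B8, B8–B9, B9–B10, B10–B11, B11–B12

Each bag holds 4 vertices, so the decomposition has width 3, which upper-bounds the treewidth. For the lower bound: the 4 vertex sets {3,6,8}, {7}, {2}, {0,1,11,12} are disjoint, each induces a connected subgraph, and every pair is joined by at least one edge of G. Contracting each set to a single vertex therefore yields K_{4} as a minor, and since treewidth is minor-monotone, tw(G) ≥ tw(K_{4}) = 3. Combining the bounds, tw(G) = 3.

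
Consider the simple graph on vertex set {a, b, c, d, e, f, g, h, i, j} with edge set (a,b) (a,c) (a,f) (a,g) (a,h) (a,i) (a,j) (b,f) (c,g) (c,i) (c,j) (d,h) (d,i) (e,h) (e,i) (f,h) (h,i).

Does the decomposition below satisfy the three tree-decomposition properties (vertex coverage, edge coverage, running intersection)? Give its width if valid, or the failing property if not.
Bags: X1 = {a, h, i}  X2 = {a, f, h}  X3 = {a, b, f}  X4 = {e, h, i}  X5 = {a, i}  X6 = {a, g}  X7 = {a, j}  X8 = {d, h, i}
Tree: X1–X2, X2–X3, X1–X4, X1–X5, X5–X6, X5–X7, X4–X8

No — vertex c appears in no bag.

A tree decomposition must satisfy three properties: every vertex lies in some bag; for every edge, both endpoints lie together in some bag; and for every vertex, the bags containing it form a connected subtree. Here vertex c appears in no bag, so the decomposition is invalid.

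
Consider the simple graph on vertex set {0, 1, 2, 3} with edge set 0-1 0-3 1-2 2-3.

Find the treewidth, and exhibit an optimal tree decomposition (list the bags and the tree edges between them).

Each bag holds 3 vertices, so the decomposition has width 2, which upper-bounds the treewidth. The edges 1–0–3–2–1 form a cycle, so G is not a tree and its treewidth is at least 2. Combining the bounds, tw(G) = 2.

Treewidth 2.
One such decomposition:
Bags: B1 = {0, 1, 3}  B2 = {1, 2, 3}
Tree: B1–B2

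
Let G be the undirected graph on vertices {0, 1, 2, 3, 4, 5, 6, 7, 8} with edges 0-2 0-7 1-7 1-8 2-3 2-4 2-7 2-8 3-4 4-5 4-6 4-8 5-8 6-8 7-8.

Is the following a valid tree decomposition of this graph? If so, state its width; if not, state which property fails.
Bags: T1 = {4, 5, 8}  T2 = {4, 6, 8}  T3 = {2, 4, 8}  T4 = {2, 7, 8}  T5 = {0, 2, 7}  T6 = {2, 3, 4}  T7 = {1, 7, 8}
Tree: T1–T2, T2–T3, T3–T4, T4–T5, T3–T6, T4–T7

Every vertex of G appears in some bag (union = {0, 1, 2, 3, 4, 5, 6, 7, 8}); every edge is covered by a bag; and for each vertex v the set of bags containing v is connected in the bag tree. The decomposition is therefore valid. The largest bag has 3 vertices, so the width is 2.

Yes; width 2.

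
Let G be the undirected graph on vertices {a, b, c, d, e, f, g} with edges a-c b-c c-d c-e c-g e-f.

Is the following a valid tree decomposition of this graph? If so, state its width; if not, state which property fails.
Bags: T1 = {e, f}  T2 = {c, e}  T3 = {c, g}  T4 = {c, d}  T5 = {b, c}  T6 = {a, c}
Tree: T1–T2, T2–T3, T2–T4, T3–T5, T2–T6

Yes; width 1.

Vertex coverage: the bags together contain {a, b, c, d, e, f, g}, the full vertex set. Edge coverage: each edge of G has both endpoints in at least one bag. Running intersection: for every vertex, the bags containing it form a connected subtree. All three properties hold, so this is a valid tree decomposition of width max|bag| − 1 = 1, and hence tw(G) ≤ 1.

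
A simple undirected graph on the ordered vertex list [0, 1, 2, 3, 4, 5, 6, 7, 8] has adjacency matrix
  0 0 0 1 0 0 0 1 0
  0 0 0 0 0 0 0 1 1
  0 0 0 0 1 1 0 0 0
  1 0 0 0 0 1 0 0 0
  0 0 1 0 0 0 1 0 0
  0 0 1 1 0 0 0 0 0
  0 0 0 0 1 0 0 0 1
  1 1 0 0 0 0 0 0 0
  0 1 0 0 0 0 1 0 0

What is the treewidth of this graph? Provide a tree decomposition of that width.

Treewidth 2.
One optimal decomposition is:
Bags: B1 = {2, 4, 5}  B2 = {3, 4, 5}  B3 = {0, 3, 4}  B4 = {0, 4, 7}  B5 = {1, 4, 7}  B6 = {1, 4, 8}  B7 = {4, 6, 8}
Tree: B1–B2, B2–B3, B3–B4, B4–B5, B5–B6, B6–B7

The largest bag has 3 vertices, giving width 2; this decomposition certifies tw(G) ≤ 2. The edges 4–2–5–3–0–7–1–8–6–4 form a cycle, so G is not a tree and its treewidth is at least 2. Hence tw(G) = 2 exactly.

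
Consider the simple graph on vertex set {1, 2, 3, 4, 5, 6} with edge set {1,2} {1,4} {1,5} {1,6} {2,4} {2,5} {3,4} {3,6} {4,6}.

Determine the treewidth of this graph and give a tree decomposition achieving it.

Treewidth 2.
Bags: B1 = {1, 4, 6}  B2 = {1, 2, 4}  B3 = {1, 2, 5}  B4 = {3, 4, 6}
Tree: B1–B2, B2–B3, B1–B4

Each bag holds 3 vertices, so the decomposition has width 2, which upper-bounds the treewidth. On the other hand G contains the 3-clique {1, 2, 4}. A clique must lie in a single bag of any decomposition, so no decomposition can have width below 2. Combining the bounds, tw(G) = 2.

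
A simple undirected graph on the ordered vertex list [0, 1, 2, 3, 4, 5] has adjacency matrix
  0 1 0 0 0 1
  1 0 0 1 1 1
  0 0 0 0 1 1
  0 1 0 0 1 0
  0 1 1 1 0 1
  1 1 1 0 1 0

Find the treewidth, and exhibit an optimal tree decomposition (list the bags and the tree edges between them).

Treewidth 2.
One optimal decomposition is:
Bags: B1 = {1, 3, 4}  B2 = {1, 4, 5}  B3 = {2, 4, 5}  B4 = {0, 1, 5}
Tree: B1–B2, B2–B3, B2–B4

Every bag has size at most 3, so the width is 3 − 1 = 2 and tw(G) ≤ 2. For the lower bound, the 3 vertices {0, 1, 5} are pairwise adjacent, and any tree decomposition puts a clique entirely inside one bag — forcing width ≥ 2. Combining the bounds, tw(G) = 2.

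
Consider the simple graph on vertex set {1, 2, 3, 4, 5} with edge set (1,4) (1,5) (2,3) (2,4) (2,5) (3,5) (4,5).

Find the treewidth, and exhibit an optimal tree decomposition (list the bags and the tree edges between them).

Treewidth 2.
Bags: B1 = {2, 4, 5}  B2 = {2, 3, 5}  B3 = {1, 4, 5}
Tree: B1–B2, B1–B3

Each bag holds 3 vertices, so the decomposition has width 2, which upper-bounds the treewidth. Conversely, {1, 4, 5} is a clique of size 3, and the vertices of any clique must share a bag in every tree decomposition; so some bag has ≥ 3 vertices and tw(G) ≥ 2. Combining the bounds, tw(G) = 2.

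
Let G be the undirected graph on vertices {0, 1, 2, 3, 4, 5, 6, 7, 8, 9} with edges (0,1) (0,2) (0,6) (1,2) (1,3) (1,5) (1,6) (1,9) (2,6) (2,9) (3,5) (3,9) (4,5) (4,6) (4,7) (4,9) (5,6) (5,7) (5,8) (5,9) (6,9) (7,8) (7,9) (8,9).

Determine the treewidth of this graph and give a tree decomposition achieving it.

Treewidth 3.
One optimal decomposition is:
Bags: B1 = {1, 5, 6, 9}  B2 = {4, 5, 6, 9}  B3 = {4, 5, 7, 9}  B4 = {1, 3, 5, 9}  B5 = {1, 2, 6, 9}  B6 = {5, 7, 8, 9}  B7 = {0, 1, 2, 6}
Tree: B1–B2, B2–B3, B1–B4, B1–B5, B3–B6, B5–B7

The largest bag has 4 vertices, giving width 3; this decomposition certifies tw(G) ≤ 3. Conversely, {0, 1, 2, 6} is a clique of size 4, and the vertices of any clique must share a bag in every tree decomposition; so some bag has ≥ 4 vertices and tw(G) ≥ 3. Combining the bounds, tw(G) = 3.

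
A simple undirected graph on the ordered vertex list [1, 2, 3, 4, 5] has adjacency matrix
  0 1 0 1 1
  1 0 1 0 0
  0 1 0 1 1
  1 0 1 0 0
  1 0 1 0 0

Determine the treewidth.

A width-2 tree decomposition is:
Bags: B1 = {1, 3, 5}  B2 = {1, 3, 4}  B3 = {1, 2, 3}
Tree: B1–B2, B2–B3
Every bag has size at most 3, so the width is 3 − 1 = 2 and tw(G) ≤ 2. Since 5–1–4–3–5 is a cycle in G, G is not acyclic. Forests are exactly the graphs of treewidth ≤ 1, so tw(G) ≥ 2. The upper and lower bounds meet at 2, so that is the treewidth.

2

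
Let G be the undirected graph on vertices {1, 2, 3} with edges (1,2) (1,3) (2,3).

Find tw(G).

A width-2 tree decomposition is:
Bags: B1 = {1, 2, 3}
Tree: (single bag)
A single bag containing all 3 vertices is trivially a valid decomposition of width 2. Conversely, {1, 2, 3} is a clique of size 3, and the vertices of any clique must share a bag in every tree decomposition; so some bag has ≥ 3 vertices and tw(G) ≥ 2. Hence tw(G) = 2 exactly.

2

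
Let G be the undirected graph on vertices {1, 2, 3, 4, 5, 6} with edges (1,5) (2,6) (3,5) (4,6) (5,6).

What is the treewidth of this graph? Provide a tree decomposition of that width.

Treewidth 1.
One optimal decomposition is:
Bags: B1 = {4, 6}  B2 = {5, 6}  B3 = {1, 5}  B4 = {3, 5}  B5 = {2, 6}
Tree: B1–B2, B2–B3, B3–B4, B1–B5

The largest bag has 2 vertices, giving width 1; this decomposition certifies tw(G) ≤ 1. G has an edge, so its treewidth is at least 1. Hence tw(G) = 1 exactly.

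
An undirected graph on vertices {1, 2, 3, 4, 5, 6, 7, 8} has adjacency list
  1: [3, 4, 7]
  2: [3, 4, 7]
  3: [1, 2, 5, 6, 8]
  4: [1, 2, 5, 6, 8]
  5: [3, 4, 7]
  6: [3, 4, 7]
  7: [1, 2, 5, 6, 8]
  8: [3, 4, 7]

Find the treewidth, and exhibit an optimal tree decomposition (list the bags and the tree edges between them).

Every bag has size at most 4, so the width is 4 − 1 = 3 and tw(G) ≤ 3. For the lower bound: the 4 vertex sets {2,7}, {4,6}, {3}, {5} are disjoint, each induces a connected subgraph, and every pair is joined by at least one edge of G. Contracting each set to a single vertex therefore yields K_{4} as a minor, and since treewidth is minor-monotone, tw(G) ≥ tw(K_{4}) = 3. Therefore the treewidth is 3.

Treewidth 3.
Bags: B1 = {2, 3, 4, 7}  B2 = {3, 4, 6, 7}  B3 = {3, 4, 5, 7}  B4 = {3, 4, 7, 8}  B5 = {1, 3, 4, 7}
Tree: B1–B2, B2–B3, B3–B4, B4–B5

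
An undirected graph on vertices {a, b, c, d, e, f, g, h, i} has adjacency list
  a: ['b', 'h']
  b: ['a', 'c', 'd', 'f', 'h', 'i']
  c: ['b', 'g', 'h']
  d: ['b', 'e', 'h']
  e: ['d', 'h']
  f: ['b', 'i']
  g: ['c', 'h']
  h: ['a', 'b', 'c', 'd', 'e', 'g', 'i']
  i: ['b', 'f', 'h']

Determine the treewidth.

2

A width-2 tree decomposition is:
Bags: B1 = {b, f, i}  B2 = {b, h, i}  B3 = {b, d, h}  B4 = {b, c, h}  B5 = {a, b, h}  B6 = {c, g, h}  B7 = {d, e, h}
Tree: B1–B2, B2–B3, B2–B4, B4–B5, B4–B6, B3–B7
Each bag holds 3 vertices, so the decomposition has width 2, which upper-bounds the treewidth. For the lower bound, the 3 vertices {c, g, h} are pairwise adjacent, and any tree decomposition puts a clique entirely inside one bag — forcing width ≥ 2. Hence tw(G) = 2 exactly.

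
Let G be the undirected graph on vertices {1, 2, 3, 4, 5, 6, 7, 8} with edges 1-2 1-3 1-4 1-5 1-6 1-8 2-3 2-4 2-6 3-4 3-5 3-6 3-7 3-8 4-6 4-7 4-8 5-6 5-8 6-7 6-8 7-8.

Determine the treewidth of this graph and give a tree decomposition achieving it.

Treewidth 4.
One optimal decomposition is:
Bags: B1 = {1, 3, 4, 6, 8}  B2 = {1, 3, 5, 6, 8}  B3 = {1, 2, 3, 4, 6}  B4 = {3, 4, 6, 7, 8}
Tree: B1–B2, B1–B3, B1–B4

Every bag has size at most 5, so the width is 5 − 1 = 4 and tw(G) ≤ 4. Conversely, {1, 3, 4, 6, 8} is a clique of size 5, and the vertices of any clique must share a bag in every tree decomposition; so some bag has ≥ 5 vertices and tw(G) ≥ 4. Therefore the treewidth is 4.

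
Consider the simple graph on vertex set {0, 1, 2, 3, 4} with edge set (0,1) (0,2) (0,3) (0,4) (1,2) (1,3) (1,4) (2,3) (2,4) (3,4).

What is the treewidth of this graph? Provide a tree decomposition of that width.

Treewidth 4.
One optimal decomposition is:
Bags: B1 = {0, 1, 2, 3, 4}
Tree: (single bag)

With just one bag of size 5, the width is 5 − 1 = 4, so tw(G) ≤ 4. For the lower bound, the 5 vertices {0, 1, 2, 3, 4} are pairwise adjacent, and any tree decomposition puts a clique entirely inside one bag — forcing width ≥ 4. Combining the bounds, tw(G) = 4.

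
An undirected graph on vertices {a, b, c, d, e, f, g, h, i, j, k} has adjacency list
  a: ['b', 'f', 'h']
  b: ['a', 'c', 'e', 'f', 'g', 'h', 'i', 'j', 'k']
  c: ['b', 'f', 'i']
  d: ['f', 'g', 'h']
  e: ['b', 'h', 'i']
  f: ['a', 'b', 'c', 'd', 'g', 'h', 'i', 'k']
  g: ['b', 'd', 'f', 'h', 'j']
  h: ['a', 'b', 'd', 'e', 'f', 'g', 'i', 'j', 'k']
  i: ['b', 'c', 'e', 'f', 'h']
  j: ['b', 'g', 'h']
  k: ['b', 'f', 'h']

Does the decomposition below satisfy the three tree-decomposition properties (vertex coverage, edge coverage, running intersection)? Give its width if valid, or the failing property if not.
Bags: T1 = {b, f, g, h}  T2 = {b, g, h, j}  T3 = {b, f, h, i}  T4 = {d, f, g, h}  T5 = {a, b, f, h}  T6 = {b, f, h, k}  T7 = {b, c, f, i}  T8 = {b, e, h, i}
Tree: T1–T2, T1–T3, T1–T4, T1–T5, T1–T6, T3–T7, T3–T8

Yes; width 3.

Every vertex of G appears in some bag (union = {a, b, c, d, e, f, g, h, i, j, k}); every edge is covered by a bag; and for each vertex v the set of bags containing v is connected in the bag tree. The decomposition is therefore valid. The largest bag has 4 vertices, so the width is 3.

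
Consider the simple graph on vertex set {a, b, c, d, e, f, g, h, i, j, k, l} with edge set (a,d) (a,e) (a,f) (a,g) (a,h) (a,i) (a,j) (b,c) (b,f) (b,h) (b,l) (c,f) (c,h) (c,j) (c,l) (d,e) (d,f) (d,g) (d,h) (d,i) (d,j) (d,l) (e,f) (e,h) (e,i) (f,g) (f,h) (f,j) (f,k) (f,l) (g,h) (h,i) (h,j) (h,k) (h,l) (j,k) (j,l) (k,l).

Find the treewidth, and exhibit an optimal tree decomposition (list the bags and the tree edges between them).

Each bag holds 5 vertices, so the decomposition has width 4, which upper-bounds the treewidth. On the other hand G contains the 5-clique {a, d, f, g, h}. A clique must lie in a single bag of any decomposition, so no decomposition can have width below 4. Therefore the treewidth is 4.

Treewidth 4.
One such decomposition:
Bags: B1 = {a, d, e, f, h}  B2 = {a, d, f, h, j}  B3 = {d, f, h, j, l}  B4 = {c, f, h, j, l}  B5 = {a, d, f, g, h}  B6 = {f, h, j, k, l}  B7 = {a, d, e, h, i}  B8 = {b, c, f, h, l}
Tree: B1–B2, B2–B3, B3–B4, B1–B5, B4–B6, B1–B7, B4–B8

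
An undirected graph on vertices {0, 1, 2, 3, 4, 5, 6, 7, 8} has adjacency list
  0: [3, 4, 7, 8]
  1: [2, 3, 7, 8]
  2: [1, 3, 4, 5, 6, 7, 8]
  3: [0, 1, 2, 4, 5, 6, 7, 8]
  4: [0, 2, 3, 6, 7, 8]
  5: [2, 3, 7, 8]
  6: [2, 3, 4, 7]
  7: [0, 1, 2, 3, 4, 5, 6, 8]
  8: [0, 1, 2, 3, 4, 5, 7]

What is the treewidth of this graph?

A width-4 tree decomposition is:
Bags: B1 = {2, 3, 4, 7, 8}  B2 = {2, 3, 4, 6, 7}  B3 = {2, 3, 5, 7, 8}  B4 = {1, 2, 3, 7, 8}  B5 = {0, 3, 4, 7, 8}
Tree: B1–B2, B1–B3, B3–B4, B1–B5
Each bag holds 5 vertices, so the decomposition has width 4, which upper-bounds the treewidth. On the other hand G contains the 5-clique {0, 3, 4, 7, 8}. A clique must lie in a single bag of any decomposition, so no decomposition can have width below 4. Combining the bounds, tw(G) = 4.

4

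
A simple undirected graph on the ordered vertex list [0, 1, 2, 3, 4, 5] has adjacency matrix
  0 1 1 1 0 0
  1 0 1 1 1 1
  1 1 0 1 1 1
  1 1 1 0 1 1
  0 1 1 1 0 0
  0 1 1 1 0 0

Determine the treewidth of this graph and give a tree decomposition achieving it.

Treewidth 3.
One such decomposition:
Bags: B1 = {1, 2, 3, 4}  B2 = {0, 1, 2, 3}  B3 = {1, 2, 3, 5}
Tree: B1–B2, B2–B3

Each bag holds 4 vertices, so the decomposition has width 3, which upper-bounds the treewidth. Conversely, {0, 1, 2, 3} is a clique of size 4, and the vertices of any clique must share a bag in every tree decomposition; so some bag has ≥ 4 vertices and tw(G) ≥ 3. Therefore the treewidth is 3.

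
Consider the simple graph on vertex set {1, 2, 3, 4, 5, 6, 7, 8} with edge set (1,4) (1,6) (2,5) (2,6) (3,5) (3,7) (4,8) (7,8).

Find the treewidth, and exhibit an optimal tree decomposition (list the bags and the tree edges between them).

Treewidth 2.
One such decomposition:
Bags: B1 = {4, 7, 8}  B2 = {1, 4, 7}  B3 = {1, 6, 7}  B4 = {2, 6, 7}  B5 = {2, 5, 7}  B6 = {3, 5, 7}
Tree: B1–B2, B2–B3, B3–B4, B4–B5, B5–B6

The largest bag has 3 vertices, giving width 2; this decomposition certifies tw(G) ≤ 2. Since 7–8–4–1–6–2–5–3–7 is a cycle in G, G is not acyclic. Forests are exactly the graphs of treewidth ≤ 1, so tw(G) ≥ 2. The upper and lower bounds meet at 2, so that is the treewidth.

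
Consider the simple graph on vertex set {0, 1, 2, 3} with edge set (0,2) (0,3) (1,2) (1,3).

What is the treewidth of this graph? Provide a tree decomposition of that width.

Every bag has size at most 3, so the width is 3 − 1 = 2 and tw(G) ≤ 2. The edges 0–2–1–3–0 form a cycle, so G is not a tree and its treewidth is at least 2. The upper and lower bounds meet at 2, so that is the treewidth.

Treewidth 2.
One optimal decomposition is:
Bags: B1 = {0, 1, 2}  B2 = {0, 1, 3}
Tree: B1–B2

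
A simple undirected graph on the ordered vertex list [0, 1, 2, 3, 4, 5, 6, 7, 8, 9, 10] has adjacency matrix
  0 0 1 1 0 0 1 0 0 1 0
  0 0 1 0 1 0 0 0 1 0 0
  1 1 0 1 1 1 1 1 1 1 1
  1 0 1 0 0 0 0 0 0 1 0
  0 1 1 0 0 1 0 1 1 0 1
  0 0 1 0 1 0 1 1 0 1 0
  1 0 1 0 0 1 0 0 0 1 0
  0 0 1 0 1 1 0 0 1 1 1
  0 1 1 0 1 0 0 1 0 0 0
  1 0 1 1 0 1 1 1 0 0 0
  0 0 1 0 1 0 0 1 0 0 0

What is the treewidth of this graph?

A width-3 tree decomposition is:
Bags: B1 = {2, 5, 7, 9}  B2 = {2, 4, 5, 7}  B3 = {2, 5, 6, 9}  B4 = {2, 4, 7, 10}  B5 = {0, 2, 6, 9}  B6 = {0, 2, 3, 9}  B7 = {2, 4, 7, 8}  B8 = {1, 2, 4, 8}
Tree: B1–B2, B1–B3, B2–B4, B3–B5, B5–B6, B4–B7, B7–B8
Every bag has size at most 4, so the width is 4 − 1 = 3 and tw(G) ≤ 3. Conversely, {0, 2, 3, 9} is a clique of size 4, and the vertices of any clique must share a bag in every tree decomposition; so some bag has ≥ 4 vertices and tw(G) ≥ 3. Combining the bounds, tw(G) = 3.

3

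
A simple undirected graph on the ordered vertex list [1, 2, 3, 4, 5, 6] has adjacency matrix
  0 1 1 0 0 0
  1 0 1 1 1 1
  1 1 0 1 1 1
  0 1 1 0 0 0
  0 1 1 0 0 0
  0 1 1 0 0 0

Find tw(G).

2

A width-2 tree decomposition is:
Bags: B1 = {2, 3, 6}  B2 = {2, 3, 5}  B3 = {1, 2, 3}  B4 = {2, 3, 4}
Tree: B1–B2, B2–B3, B2–B4
Each bag holds 3 vertices, so the decomposition has width 2, which upper-bounds the treewidth. Conversely, {1, 2, 3} is a clique of size 3, and the vertices of any clique must share a bag in every tree decomposition; so some bag has ≥ 3 vertices and tw(G) ≥ 2. Therefore the treewidth is 2.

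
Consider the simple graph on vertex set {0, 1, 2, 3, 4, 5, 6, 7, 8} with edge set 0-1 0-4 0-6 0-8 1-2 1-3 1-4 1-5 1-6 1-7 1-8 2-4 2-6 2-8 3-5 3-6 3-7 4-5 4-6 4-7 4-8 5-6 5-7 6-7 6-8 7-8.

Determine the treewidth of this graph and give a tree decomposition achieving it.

Every bag has size at most 5, so the width is 5 − 1 = 4 and tw(G) ≤ 4. Conversely, {1, 3, 5, 6, 7} is a clique of size 5, and the vertices of any clique must share a bag in every tree decomposition; so some bag has ≥ 5 vertices and tw(G) ≥ 4. Therefore the treewidth is 4.

Treewidth 4.
One optimal decomposition is:
Bags: B1 = {1, 4, 6, 7, 8}  B2 = {1, 4, 5, 6, 7}  B3 = {0, 1, 4, 6, 8}  B4 = {1, 2, 4, 6, 8}  B5 = {1, 3, 5, 6, 7}
Tree: B1–B2, B1–B3, B3–B4, B2–B5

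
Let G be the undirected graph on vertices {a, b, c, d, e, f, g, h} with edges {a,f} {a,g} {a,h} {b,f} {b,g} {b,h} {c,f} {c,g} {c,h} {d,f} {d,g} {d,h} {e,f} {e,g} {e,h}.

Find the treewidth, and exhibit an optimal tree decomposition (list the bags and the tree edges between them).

Every bag has size at most 4, so the width is 4 − 1 = 3 and tw(G) ≤ 3. For the lower bound: the 4 vertex sets {a,h}, {e,f}, {g}, {b} are disjoint, each induces a connected subgraph, and every pair is joined by at least one edge of G. Contracting each set to a single vertex therefore yields K_{4} as a minor, and since treewidth is minor-monotone, tw(G) ≥ tw(K_{4}) = 3. Therefore the treewidth is 3.

Treewidth 3.
Bags: B1 = {a, f, g, h}  B2 = {e, f, g, h}  B3 = {b, f, g, h}  B4 = {d, f, g, h}  B5 = {c, f, g, h}
Tree: B1–B2, B2–B3, B3–B4, B4–B5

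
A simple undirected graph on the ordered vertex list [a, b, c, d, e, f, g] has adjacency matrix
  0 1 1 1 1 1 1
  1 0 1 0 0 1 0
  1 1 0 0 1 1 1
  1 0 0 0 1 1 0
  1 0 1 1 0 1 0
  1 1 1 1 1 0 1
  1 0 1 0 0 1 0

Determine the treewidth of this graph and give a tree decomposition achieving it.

Treewidth 3.
One optimal decomposition is:
Bags: B1 = {a, c, f, g}  B2 = {a, c, e, f}  B3 = {a, d, e, f}  B4 = {a, b, c, f}
Tree: B1–B2, B2–B3, B2–B4

Every bag has size at most 4, so the width is 4 − 1 = 3 and tw(G) ≤ 3. Conversely, {a, d, e, f} is a clique of size 4, and the vertices of any clique must share a bag in every tree decomposition; so some bag has ≥ 4 vertices and tw(G) ≥ 3. Combining the bounds, tw(G) = 3.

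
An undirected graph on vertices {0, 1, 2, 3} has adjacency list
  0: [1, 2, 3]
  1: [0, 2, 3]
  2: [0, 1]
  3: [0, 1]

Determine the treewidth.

A width-2 tree decomposition is:
Bags: B1 = {0, 1, 3}  B2 = {0, 1, 2}
Tree: B1–B2
Each bag holds 3 vertices, so the decomposition has width 2, which upper-bounds the treewidth. On the other hand G contains the 3-clique {0, 1, 2}. A clique must lie in a single bag of any decomposition, so no decomposition can have width below 2. Hence tw(G) = 2 exactly.

2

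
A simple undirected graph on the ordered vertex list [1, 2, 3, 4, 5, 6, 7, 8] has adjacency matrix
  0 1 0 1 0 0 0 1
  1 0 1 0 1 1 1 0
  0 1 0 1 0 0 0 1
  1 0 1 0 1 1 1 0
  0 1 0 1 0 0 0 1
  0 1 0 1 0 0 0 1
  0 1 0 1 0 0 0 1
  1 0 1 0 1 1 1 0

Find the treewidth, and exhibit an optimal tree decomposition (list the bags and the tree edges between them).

Treewidth 3.
One such decomposition:
Bags: B1 = {2, 4, 5, 8}  B2 = {1, 2, 4, 8}  B3 = {2, 4, 7, 8}  B4 = {2, 4, 6, 8}  B5 = {2, 3, 4, 8}
Tree: B1–B2, B2–B3, B3–B4, B4–B5

Every bag has size at most 4, so the width is 4 − 1 = 3 and tw(G) ≤ 3. For the lower bound: the 4 vertex sets {2,5}, {1,8}, {4}, {7} are disjoint, each induces a connected subgraph, and every pair is joined by at least one edge of G. Contracting each set to a single vertex therefore yields K_{4} as a minor, and since treewidth is minor-monotone, tw(G) ≥ tw(K_{4}) = 3. Therefore the treewidth is 3.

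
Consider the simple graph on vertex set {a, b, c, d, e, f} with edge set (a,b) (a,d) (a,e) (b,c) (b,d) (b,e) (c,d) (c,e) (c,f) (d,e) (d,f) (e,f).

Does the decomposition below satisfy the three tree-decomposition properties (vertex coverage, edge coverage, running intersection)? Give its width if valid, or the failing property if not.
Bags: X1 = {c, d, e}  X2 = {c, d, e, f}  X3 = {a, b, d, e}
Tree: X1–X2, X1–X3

No — edge (b,c) lies in no bag.

A tree decomposition must satisfy three properties: every vertex lies in some bag; for every edge, both endpoints lie together in some bag; and for every vertex, the bags containing it form a connected subtree. Here edge (b,c) lies in no bag, so the decomposition is invalid.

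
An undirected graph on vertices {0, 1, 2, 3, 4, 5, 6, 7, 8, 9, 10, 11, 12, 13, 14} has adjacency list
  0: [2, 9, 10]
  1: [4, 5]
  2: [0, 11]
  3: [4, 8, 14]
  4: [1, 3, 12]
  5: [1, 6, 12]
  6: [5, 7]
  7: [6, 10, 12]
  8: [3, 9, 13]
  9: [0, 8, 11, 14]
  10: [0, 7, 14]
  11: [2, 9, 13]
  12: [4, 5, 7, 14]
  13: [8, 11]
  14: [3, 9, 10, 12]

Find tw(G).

A width-3 tree decomposition is:
Bags: B1 = {1, 5, 6, 7}  B2 = {1, 5, 7, 12}  B3 = {1, 4, 7, 12}  B4 = {4, 7, 10, 12}  B5 = {4, 10, 12, 14}  B6 = {3, 4, 10, 14}  B7 = {0, 3, 10, 14}  B8 = {0, 3, 9, 14}  B9 = {0, 3, 8, 9}  B10 = {0, 2, 8, 9}  B11 = {2, 8, 9, 11}  B12 = {2, 8, 11, 13}
Tree: B1–B2, B2–B3, B3–B4, B4–B5, B5–B6, B6–B7, B7–B8, B8–B9, B9–B10, B10–B11, B11–B12
Every bag has size at most 4, so the width is 4 − 1 = 3 and tw(G) ≤ 3. For the lower bound: the 4 vertex sets {1,5,6}, {7}, {12}, {3,4,10,14} are disjoint, each induces a connected subgraph, and every pair is joined by at least one edge of G. Contracting each set to a single vertex therefore yields K_{4} as a minor, and since treewidth is minor-monotone, tw(G) ≥ tw(K_{4}) = 3. Combining the bounds, tw(G) = 3.

3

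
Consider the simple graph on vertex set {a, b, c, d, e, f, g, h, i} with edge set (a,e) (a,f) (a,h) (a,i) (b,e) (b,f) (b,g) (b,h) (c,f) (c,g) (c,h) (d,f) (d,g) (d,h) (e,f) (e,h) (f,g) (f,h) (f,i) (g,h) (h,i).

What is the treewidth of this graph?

A width-3 tree decomposition is:
Bags: B1 = {a, e, f, h}  B2 = {b, e, f, h}  B3 = {b, f, g, h}  B4 = {d, f, g, h}  B5 = {a, f, h, i}  B6 = {c, f, g, h}
Tree: B1–B2, B2–B3, B3–B4, B1–B5, B3–B6
The largest bag has 4 vertices, giving width 3; this decomposition certifies tw(G) ≤ 3. For the lower bound, the 4 vertices {d, f, g, h} are pairwise adjacent, and any tree decomposition puts a clique entirely inside one bag — forcing width ≥ 3. Therefore the treewidth is 3.

3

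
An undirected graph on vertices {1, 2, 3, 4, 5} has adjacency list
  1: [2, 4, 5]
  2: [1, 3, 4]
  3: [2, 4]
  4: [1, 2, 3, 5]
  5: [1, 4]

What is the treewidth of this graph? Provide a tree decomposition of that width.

Each bag holds 3 vertices, so the decomposition has width 2, which upper-bounds the treewidth. For the lower bound, the 3 vertices {1, 2, 4} are pairwise adjacent, and any tree decomposition puts a clique entirely inside one bag — forcing width ≥ 2. Combining the bounds, tw(G) = 2.

Treewidth 2.
Bags: B1 = {2, 3, 4}  B2 = {1, 2, 4}  B3 = {1, 4, 5}
Tree: B1–B2, B2–B3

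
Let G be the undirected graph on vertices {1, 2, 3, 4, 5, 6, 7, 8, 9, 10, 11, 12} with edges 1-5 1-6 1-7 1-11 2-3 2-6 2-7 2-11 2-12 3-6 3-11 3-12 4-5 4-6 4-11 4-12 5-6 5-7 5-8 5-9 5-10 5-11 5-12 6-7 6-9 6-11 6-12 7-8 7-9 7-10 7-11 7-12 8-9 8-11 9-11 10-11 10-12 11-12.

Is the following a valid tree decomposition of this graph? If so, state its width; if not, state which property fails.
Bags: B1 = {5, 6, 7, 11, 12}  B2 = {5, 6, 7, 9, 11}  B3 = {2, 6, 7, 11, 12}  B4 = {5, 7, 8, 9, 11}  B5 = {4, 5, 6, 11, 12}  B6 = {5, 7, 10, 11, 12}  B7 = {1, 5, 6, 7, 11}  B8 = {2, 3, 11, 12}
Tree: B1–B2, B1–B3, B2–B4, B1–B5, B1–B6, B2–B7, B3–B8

A tree decomposition must satisfy three properties: every vertex lies in some bag; for every edge, both endpoints lie together in some bag; and for every vertex, the bags containing it form a connected subtree. Here edge (6,3) lies in no bag, so the decomposition is invalid.

No — edge (6,3) lies in no bag.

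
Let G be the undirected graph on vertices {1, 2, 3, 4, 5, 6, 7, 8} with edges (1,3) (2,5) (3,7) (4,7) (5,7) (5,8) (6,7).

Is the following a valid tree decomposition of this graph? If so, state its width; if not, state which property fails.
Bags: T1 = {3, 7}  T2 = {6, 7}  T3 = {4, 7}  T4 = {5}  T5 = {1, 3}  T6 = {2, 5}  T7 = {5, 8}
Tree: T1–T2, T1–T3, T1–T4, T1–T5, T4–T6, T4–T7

A tree decomposition must satisfy three properties: every vertex lies in some bag; for every edge, both endpoints lie together in some bag; and for every vertex, the bags containing it form a connected subtree. Here edge (7,5) lies in no bag, so the decomposition is invalid.

No — edge (7,5) lies in no bag.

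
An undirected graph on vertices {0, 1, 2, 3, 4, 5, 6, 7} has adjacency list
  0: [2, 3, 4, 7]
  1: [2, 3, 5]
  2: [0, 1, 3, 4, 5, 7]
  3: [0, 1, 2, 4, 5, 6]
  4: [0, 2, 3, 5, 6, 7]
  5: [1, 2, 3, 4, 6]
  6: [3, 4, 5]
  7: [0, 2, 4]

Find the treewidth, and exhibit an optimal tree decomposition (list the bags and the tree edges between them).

The largest bag has 4 vertices, giving width 3; this decomposition certifies tw(G) ≤ 3. Conversely, {1, 2, 3, 5} is a clique of size 4, and the vertices of any clique must share a bag in every tree decomposition; so some bag has ≥ 4 vertices and tw(G) ≥ 3. The upper and lower bounds meet at 3, so that is the treewidth.

Treewidth 3.
One optimal decomposition is:
Bags: B1 = {1, 2, 3, 5}  B2 = {2, 3, 4, 5}  B3 = {0, 2, 3, 4}  B4 = {0, 2, 4, 7}  B5 = {3, 4, 5, 6}
Tree: B1–B2, B2–B3, B3–B4, B2–B5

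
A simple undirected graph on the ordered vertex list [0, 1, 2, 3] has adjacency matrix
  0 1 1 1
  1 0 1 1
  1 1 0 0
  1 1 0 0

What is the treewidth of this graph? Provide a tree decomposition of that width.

Treewidth 2.
One optimal decomposition is:
Bags: B1 = {0, 1, 3}  B2 = {0, 1, 2}
Tree: B1–B2

Each bag holds 3 vertices, so the decomposition has width 2, which upper-bounds the treewidth. On the other hand G contains the 3-clique {0, 1, 2}. A clique must lie in a single bag of any decomposition, so no decomposition can have width below 2. Combining the bounds, tw(G) = 2.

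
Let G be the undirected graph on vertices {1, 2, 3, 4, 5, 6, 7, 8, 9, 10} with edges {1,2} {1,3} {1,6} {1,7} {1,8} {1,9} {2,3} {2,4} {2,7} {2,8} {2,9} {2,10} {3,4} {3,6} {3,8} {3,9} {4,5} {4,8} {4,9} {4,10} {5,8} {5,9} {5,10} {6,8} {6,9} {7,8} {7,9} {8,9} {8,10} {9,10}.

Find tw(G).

4

A width-4 tree decomposition is:
Bags: B1 = {2, 3, 4, 8, 9}  B2 = {1, 2, 3, 8, 9}  B3 = {1, 3, 6, 8, 9}  B4 = {2, 4, 8, 9, 10}  B5 = {1, 2, 7, 8, 9}  B6 = {4, 5, 8, 9, 10}
Tree: B1–B2, B2–B3, B1–B4, B2–B5, B4–B6
Each bag holds 5 vertices, so the decomposition has width 4, which upper-bounds the treewidth. For the lower bound, the 5 vertices {1, 2, 3, 8, 9} are pairwise adjacent, and any tree decomposition puts a clique entirely inside one bag — forcing width ≥ 4. The upper and lower bounds meet at 4, so that is the treewidth.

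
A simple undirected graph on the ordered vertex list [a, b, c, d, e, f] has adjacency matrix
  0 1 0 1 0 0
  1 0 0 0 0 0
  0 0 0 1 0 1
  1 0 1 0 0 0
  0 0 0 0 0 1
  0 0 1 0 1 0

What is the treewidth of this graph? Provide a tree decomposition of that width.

Treewidth 1.
Bags: B1 = {e, f}  B2 = {c, f}  B3 = {c, d}  B4 = {a, d}  B5 = {a, b}
Tree: B1–B2, B2–B3, B3–B4, B4–B5

The largest bag has 2 vertices, giving width 1; this decomposition certifies tw(G) ≤ 1. Since G has at least one edge (e.g. e–f), it is not an edgeless graph, so tw(G) ≥ 1. Therefore the treewidth is 1.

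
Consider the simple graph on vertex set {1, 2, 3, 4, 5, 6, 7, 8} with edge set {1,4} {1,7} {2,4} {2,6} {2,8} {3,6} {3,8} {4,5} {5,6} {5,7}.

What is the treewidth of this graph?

2

A width-2 tree decomposition is:
Bags: B1 = {1, 4, 7}  B2 = {4, 5, 7}  B3 = {2, 4, 5}  B4 = {2, 5, 6}  B5 = {2, 6, 8}  B6 = {3, 6, 8}
Tree: B1–B2, B2–B3, B3–B4, B4–B5, B5–B6
The largest bag has 3 vertices, giving width 2; this decomposition certifies tw(G) ≤ 2. The edges 1–7–5–4–1 form a cycle, so G is not a tree and its treewidth is at least 2. Hence tw(G) = 2 exactly.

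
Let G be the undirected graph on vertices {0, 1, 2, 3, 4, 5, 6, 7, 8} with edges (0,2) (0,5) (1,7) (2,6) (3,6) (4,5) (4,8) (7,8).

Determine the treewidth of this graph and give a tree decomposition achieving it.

Every bag has size at most 2, so the width is 2 − 1 = 1 and tw(G) ≤ 1. Any graph with an edge has treewidth ≥ 1, and G has the edge 1–7. Combining the bounds, tw(G) = 1.

Treewidth 1.
One optimal decomposition is:
Bags: B1 = {1, 7}  B2 = {7, 8}  B3 = {4, 8}  B4 = {4, 5}  B5 = {0, 5}  B6 = {0, 2}  B7 = {2, 6}  B8 = {3, 6}
Tree: B1–B2, B2–B3, B3–B4, B4–B5, B5–B6, B6–B7, B7–B8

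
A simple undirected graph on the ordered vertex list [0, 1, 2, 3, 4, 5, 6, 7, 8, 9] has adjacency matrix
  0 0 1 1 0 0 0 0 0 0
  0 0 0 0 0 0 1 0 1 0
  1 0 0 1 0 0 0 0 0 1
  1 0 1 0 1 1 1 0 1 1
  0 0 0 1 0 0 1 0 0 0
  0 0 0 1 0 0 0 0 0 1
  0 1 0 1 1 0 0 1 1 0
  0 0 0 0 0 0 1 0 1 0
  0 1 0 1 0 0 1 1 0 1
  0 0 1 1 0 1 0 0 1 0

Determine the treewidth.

2

A width-2 tree decomposition is:
Bags: B1 = {3, 8, 9}  B2 = {3, 6, 8}  B3 = {3, 4, 6}  B4 = {2, 3, 9}  B5 = {0, 2, 3}  B6 = {3, 5, 9}  B7 = {6, 7, 8}  B8 = {1, 6, 8}
Tree: B1–B2, B2–B3, B1–B4, B4–B5, B1–B6, B2–B7, B2–B8
Every bag has size at most 3, so the width is 3 − 1 = 2 and tw(G) ≤ 2. Conversely, {1, 6, 8} is a clique of size 3, and the vertices of any clique must share a bag in every tree decomposition; so some bag has ≥ 3 vertices and tw(G) ≥ 2. Hence tw(G) = 2 exactly.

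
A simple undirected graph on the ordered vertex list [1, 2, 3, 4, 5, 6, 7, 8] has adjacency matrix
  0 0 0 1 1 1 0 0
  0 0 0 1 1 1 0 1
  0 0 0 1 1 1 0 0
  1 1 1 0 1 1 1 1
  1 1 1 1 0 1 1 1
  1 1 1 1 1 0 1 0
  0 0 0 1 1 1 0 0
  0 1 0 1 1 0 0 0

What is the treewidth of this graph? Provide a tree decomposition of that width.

Every bag has size at most 4, so the width is 4 − 1 = 3 and tw(G) ≤ 3. Conversely, {2, 4, 5, 8} is a clique of size 4, and the vertices of any clique must share a bag in every tree decomposition; so some bag has ≥ 4 vertices and tw(G) ≥ 3. The upper and lower bounds meet at 3, so that is the treewidth.

Treewidth 3.
Bags: B1 = {2, 4, 5, 6}  B2 = {1, 4, 5, 6}  B3 = {4, 5, 6, 7}  B4 = {3, 4, 5, 6}  B5 = {2, 4, 5, 8}
Tree: B1–B2, B1–B3, B3–B4, B1–B5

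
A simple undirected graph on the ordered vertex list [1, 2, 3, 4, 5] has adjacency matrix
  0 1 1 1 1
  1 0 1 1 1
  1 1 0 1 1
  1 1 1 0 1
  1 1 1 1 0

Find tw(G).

4

A width-4 tree decomposition is:
Bags: B1 = {1, 2, 3, 4, 5}
Tree: (single bag)
A single bag containing all 5 vertices is trivially a valid decomposition of width 4. On the other hand G contains the 5-clique {1, 2, 3, 4, 5}. A clique must lie in a single bag of any decomposition, so no decomposition can have width below 4. Therefore the treewidth is 4.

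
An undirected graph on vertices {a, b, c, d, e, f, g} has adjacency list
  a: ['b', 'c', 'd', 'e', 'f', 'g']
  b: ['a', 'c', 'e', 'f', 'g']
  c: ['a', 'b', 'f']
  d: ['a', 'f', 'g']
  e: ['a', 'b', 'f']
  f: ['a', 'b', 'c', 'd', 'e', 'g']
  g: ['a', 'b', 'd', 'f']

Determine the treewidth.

A width-3 tree decomposition is:
Bags: B1 = {a, b, e, f}  B2 = {a, b, f, g}  B3 = {a, b, c, f}  B4 = {a, d, f, g}
Tree: B1–B2, B1–B3, B2–B4
Each bag holds 4 vertices, so the decomposition has width 3, which upper-bounds the treewidth. For the lower bound, the 4 vertices {a, d, f, g} are pairwise adjacent, and any tree decomposition puts a clique entirely inside one bag — forcing width ≥ 3. The upper and lower bounds meet at 3, so that is the treewidth.

3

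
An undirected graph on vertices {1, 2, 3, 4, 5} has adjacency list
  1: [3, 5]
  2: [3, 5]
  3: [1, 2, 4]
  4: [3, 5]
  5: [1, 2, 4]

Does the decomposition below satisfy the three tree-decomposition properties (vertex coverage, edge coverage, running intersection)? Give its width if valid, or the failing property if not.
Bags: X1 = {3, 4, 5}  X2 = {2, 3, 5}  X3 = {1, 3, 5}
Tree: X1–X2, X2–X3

Yes; width 2.

Vertex coverage: the bags together contain {1, 2, 3, 4, 5}, the full vertex set. Edge coverage: each edge of G has both endpoints in at least one bag. Running intersection: for every vertex, the bags containing it form a connected subtree. All three properties hold, so this is a valid tree decomposition of width max|bag| − 1 = 2, and hence tw(G) ≤ 2.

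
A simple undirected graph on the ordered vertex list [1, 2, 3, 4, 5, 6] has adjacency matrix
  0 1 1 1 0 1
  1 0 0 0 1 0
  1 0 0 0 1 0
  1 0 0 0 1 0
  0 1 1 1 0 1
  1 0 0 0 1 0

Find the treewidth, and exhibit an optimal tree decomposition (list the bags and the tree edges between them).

The largest bag has 3 vertices, giving width 2; this decomposition certifies tw(G) ≤ 2. Since 1–3–5–4–1 is a cycle in G, G is not acyclic. Forests are exactly the graphs of treewidth ≤ 1, so tw(G) ≥ 2. The upper and lower bounds meet at 2, so that is the treewidth.

Treewidth 2.
One such decomposition:
Bags: B1 = {1, 3, 5}  B2 = {1, 4, 5}  B3 = {1, 5, 6}  B4 = {1, 2, 5}
Tree: B1–B2, B2–B3, B3–B4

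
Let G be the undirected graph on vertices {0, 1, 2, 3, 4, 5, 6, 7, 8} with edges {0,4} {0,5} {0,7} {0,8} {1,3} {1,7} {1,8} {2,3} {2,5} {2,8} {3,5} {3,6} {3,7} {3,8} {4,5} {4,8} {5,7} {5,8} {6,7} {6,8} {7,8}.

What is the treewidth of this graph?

3

A width-3 tree decomposition is:
Bags: B1 = {3, 5, 7, 8}  B2 = {1, 3, 7, 8}  B3 = {0, 5, 7, 8}  B4 = {3, 6, 7, 8}  B5 = {2, 3, 5, 8}  B6 = {0, 4, 5, 8}
Tree: B1–B2, B1–B3, B2–B4, B1–B5, B3–B6
Every bag has size at most 4, so the width is 4 − 1 = 3 and tw(G) ≤ 3. For the lower bound, the 4 vertices {0, 4, 5, 8} are pairwise adjacent, and any tree decomposition puts a clique entirely inside one bag — forcing width ≥ 3. Combining the bounds, tw(G) = 3.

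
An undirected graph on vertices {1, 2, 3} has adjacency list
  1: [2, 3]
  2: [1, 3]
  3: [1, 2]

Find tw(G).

2

A width-2 tree decomposition is:
Bags: B1 = {1, 2, 3}
Tree: (single bag)
A single bag containing all 3 vertices is trivially a valid decomposition of width 2. Conversely, {1, 2, 3} is a clique of size 3, and the vertices of any clique must share a bag in every tree decomposition; so some bag has ≥ 3 vertices and tw(G) ≥ 2. Combining the bounds, tw(G) = 2.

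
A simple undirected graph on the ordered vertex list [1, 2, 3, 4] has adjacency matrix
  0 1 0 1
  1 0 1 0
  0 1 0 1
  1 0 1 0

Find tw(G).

2

A width-2 tree decomposition is:
Bags: B1 = {1, 2, 3}  B2 = {1, 3, 4}
Tree: B1–B2
Each bag holds 3 vertices, so the decomposition has width 2, which upper-bounds the treewidth. The edges 3–2–1–4–3 form a cycle, so G is not a tree and its treewidth is at least 2. Hence tw(G) = 2 exactly.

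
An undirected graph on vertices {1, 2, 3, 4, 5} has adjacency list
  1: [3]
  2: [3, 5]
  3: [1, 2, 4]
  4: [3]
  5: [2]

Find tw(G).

A width-1 tree decomposition is:
Bags: B1 = {1, 3}  B2 = {2, 3}  B3 = {2, 5}  B4 = {3, 4}
Tree: B1–B2, B2–B3, B1–B4
The largest bag has 2 vertices, giving width 1; this decomposition certifies tw(G) ≤ 1. Since G has at least one edge (e.g. 1–3), it is not an edgeless graph, so tw(G) ≥ 1. Therefore the treewidth is 1.

1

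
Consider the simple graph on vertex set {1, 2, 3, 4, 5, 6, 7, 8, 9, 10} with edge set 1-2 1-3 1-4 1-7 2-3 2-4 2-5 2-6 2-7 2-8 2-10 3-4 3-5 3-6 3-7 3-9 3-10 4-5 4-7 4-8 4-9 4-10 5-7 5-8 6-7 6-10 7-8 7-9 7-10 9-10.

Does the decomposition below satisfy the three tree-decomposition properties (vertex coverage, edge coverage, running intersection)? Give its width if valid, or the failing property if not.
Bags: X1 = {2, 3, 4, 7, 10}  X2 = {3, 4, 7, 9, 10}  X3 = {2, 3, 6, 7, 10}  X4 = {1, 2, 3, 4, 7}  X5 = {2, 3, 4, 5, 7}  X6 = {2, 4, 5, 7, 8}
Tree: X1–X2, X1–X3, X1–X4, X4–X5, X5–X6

Yes; width 4.

Every vertex of G appears in some bag (union = {1, 2, 3, 4, 5, 6, 7, 8, 9, 10}); every edge is covered by a bag; and for each vertex v the set of bags containing v is connected in the bag tree. The decomposition is therefore valid. The largest bag has 5 vertices, so the width is 4.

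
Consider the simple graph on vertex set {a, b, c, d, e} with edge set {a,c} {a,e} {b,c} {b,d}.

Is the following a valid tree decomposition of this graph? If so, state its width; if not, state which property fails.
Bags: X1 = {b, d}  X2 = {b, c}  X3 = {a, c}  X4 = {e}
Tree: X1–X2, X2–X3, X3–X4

No — edge (a,e) lies in no bag.

A tree decomposition must satisfy three properties: every vertex lies in some bag; for every edge, both endpoints lie together in some bag; and for every vertex, the bags containing it form a connected subtree. Here edge (a,e) lies in no bag, so the decomposition is invalid.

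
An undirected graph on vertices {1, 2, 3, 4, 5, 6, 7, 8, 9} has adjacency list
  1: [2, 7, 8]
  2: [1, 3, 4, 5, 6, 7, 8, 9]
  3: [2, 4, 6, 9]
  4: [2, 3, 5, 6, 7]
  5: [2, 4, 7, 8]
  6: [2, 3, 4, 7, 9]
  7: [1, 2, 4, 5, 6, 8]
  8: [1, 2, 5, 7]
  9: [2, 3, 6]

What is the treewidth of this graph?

3

A width-3 tree decomposition is:
Bags: B1 = {2, 3, 4, 6}  B2 = {2, 3, 6, 9}  B3 = {2, 4, 6, 7}  B4 = {2, 4, 5, 7}  B5 = {2, 5, 7, 8}  B6 = {1, 2, 7, 8}
Tree: B1–B2, B1–B3, B3–B4, B4–B5, B5–B6
The largest bag has 4 vertices, giving width 3; this decomposition certifies tw(G) ≤ 3. For the lower bound, the 4 vertices {2, 3, 6, 9} are pairwise adjacent, and any tree decomposition puts a clique entirely inside one bag — forcing width ≥ 3. Hence tw(G) = 3 exactly.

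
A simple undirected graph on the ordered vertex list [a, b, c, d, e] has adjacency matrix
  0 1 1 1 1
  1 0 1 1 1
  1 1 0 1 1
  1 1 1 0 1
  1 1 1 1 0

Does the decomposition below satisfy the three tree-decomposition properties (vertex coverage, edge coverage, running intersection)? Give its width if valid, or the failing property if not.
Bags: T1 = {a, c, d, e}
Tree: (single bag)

A tree decomposition must satisfy three properties: every vertex lies in some bag; for every edge, both endpoints lie together in some bag; and for every vertex, the bags containing it form a connected subtree. Here vertex b appears in no bag, so the decomposition is invalid.

No — vertex b appears in no bag.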